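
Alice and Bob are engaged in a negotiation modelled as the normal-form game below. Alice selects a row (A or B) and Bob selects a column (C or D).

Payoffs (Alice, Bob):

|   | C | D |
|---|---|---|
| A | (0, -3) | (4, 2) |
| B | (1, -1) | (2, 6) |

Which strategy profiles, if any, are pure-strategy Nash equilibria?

(A, C): Alice prefers B (1 > 0); Bob prefers D (2 > -3) — not an equilibrium.
(A, D): Alice gets 4 ≥ 2 from B, and Bob gets 2 ≥ -3 from C — Nash equilibrium.
(B, C): Bob prefers D (6 > -1) — not an equilibrium.
(B, D): Alice prefers A (4 > 2) — not an equilibrium.

(A, D)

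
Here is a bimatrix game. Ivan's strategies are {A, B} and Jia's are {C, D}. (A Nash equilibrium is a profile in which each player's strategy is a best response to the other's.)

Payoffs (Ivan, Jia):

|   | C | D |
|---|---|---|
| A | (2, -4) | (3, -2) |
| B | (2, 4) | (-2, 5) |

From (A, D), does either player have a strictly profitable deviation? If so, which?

Neither

Ivan at (A, D) earns 3; deviating to B yields -2 — not better.
Jia earns -2; deviating to C yields -4 — not better.
Neither player can strictly improve; the profile is a Nash equilibrium.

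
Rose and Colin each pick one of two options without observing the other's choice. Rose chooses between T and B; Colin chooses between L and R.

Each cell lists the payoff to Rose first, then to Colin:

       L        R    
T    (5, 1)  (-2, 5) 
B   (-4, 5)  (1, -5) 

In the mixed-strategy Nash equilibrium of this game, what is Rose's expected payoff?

-1/4

First find q, the probability Colin plays L, from Rose's indifference between T and B: 5q − 2(1−q) = −4q + (1−q), giving q = 1/4.
Since Rose is indifferent in equilibrium, Rose's expected payoff equals the payoff from either row against (1/4, 3/4). Using T: 5(1/4) − 2(3/4) = -1/4.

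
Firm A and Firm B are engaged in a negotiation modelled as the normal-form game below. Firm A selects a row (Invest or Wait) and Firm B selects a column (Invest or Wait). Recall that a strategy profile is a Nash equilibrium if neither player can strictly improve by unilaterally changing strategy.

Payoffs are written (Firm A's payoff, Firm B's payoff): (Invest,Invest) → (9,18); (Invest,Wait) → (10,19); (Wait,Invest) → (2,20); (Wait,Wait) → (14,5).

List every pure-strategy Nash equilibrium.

none

(Invest, Invest): Firm B prefers Wait (19 > 18) — not an equilibrium.
(Invest, Wait): Firm A prefers Wait (14 > 10) — not an equilibrium.
(Wait, Invest): Firm A prefers Invest (9 > 2) — not an equilibrium.
(Wait, Wait): Firm B prefers Invest (20 > 5) — not an equilibrium.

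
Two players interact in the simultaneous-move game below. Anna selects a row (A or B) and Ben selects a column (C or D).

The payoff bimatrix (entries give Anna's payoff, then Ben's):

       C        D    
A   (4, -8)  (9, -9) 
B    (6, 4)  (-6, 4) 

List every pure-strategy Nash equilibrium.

(B, C)

(A, C): Anna prefers B (6 > 4) — not an equilibrium.
(A, D): Ben prefers C (-8 > -9) — not an equilibrium.
(B, C): Anna gets 6 ≥ 4 from A, and Ben gets 4 ≥ 4 from D — Nash equilibrium.
(B, D): Anna prefers A (9 > -6) — not an equilibrium.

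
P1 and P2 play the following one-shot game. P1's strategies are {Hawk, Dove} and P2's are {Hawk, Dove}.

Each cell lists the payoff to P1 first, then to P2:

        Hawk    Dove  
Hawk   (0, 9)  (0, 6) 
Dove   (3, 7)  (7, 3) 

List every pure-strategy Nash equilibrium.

(Hawk, Hawk): P1 prefers Dove (3 > 0) — not an equilibrium.
(Hawk, Dove): P1 prefers Dove (7 > 0); P2 prefers Hawk (9 > 6) — not an equilibrium.
(Dove, Hawk): P1 gets 3 ≥ 0 from Hawk, and P2 gets 7 ≥ 3 from Dove — Nash equilibrium.
(Dove, Dove): P2 prefers Hawk (7 > 3) — not an equilibrium.

(Dove, Hawk)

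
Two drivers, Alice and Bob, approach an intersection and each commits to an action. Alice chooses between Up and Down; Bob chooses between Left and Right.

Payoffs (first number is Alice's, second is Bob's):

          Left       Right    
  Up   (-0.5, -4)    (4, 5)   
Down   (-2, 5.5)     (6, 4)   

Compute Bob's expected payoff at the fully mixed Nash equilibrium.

First find p, the probability Alice plays Up, from Bob's indifference between Left and Right: −4p + 5.5(1−p) = 5p + 4(1−p), giving p = 1/7.
Since Bob is indifferent in equilibrium, Bob's expected payoff equals the payoff from either column against (1/7, 6/7). Using Left: −4(1/7) + 5.5(6/7) = 29/7.

29/7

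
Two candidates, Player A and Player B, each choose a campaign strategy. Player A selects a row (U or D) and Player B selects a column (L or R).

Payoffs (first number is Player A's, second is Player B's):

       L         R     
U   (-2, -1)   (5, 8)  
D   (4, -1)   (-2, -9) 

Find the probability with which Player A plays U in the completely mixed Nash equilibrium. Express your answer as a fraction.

Let r be the probability that Player A plays U. In a completely mixed equilibrium, Player B must be indifferent between L and R.
Player B's expected payoff from L is −r − (1−r); from R it is 8r − 9(1−r).
Setting these equal: -1 = 17r − 9, so r = 8/17.

8/17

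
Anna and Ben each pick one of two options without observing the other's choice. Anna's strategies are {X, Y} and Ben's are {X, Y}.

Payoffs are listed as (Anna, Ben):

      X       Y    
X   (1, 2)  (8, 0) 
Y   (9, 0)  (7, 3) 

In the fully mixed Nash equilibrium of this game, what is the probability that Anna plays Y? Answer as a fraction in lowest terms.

2/5

Let x be the probability that Anna plays X. In a completely mixed equilibrium, Ben must be indifferent between X and Y.
Ben's expected payoff from X is 2x; from Y it is 3(1−x).
Setting these equal: 2x = −3x + 3, so x = 3/5.
Therefore Anna plays Y with probability 1 − 3/5 = 2/5.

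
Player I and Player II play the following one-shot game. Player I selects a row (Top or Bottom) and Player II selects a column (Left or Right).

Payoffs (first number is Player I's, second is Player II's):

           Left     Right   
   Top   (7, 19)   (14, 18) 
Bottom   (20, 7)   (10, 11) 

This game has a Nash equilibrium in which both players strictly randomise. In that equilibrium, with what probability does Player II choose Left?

Let c be the probability that Player II plays Left. In a completely mixed equilibrium, Player I must be indifferent between Top and Bottom.
Player I's expected payoff from Top is 7c + 14(1−c); from Bottom it is 20c + 10(1−c).
Setting these equal: −7c + 14 = 10c + 10, so c = 4/17.

4/17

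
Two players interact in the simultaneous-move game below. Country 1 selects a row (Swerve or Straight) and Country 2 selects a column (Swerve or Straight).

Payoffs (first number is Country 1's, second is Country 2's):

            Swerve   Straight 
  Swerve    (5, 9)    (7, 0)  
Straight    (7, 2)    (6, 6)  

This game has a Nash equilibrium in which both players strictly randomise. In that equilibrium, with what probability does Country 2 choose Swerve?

Let q be the probability that Country 2 plays Swerve. In a completely mixed equilibrium, Country 1 must be indifferent between Swerve and Straight.
Country 1's expected payoff from Swerve is 5q + 7(1−q); from Straight it is 7q + 6(1−q).
Setting these equal: −2q + 7 = q + 6, so q = 1/3.

1/3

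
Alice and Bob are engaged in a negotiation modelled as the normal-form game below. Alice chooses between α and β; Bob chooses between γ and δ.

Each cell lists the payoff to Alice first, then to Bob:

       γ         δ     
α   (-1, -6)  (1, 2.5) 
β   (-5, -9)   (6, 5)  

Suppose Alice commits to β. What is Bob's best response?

δ

Against β, Bob earns -9 from γ and 5 from δ.
So δ is the best response.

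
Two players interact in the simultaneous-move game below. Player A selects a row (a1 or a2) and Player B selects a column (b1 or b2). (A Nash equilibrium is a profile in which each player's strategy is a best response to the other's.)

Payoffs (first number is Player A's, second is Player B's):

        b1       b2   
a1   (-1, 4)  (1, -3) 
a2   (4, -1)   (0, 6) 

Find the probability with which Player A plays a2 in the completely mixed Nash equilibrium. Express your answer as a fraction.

Let p be the probability that Player A plays a1. In a completely mixed equilibrium, Player B must be indifferent between b1 and b2.
Player B's expected payoff from b1 is 4p − (1−p); from b2 it is −3p + 6(1−p).
Setting these equal: 5p − 1 = −9p + 6, so p = 1/2.
Therefore Player A plays a2 with probability 1 − 1/2 = 1/2.

1/2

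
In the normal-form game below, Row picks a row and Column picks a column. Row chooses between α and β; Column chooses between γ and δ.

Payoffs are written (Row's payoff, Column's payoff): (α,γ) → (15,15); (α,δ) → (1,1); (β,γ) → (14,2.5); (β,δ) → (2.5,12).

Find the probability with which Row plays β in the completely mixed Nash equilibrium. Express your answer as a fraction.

28/47

Let r be the probability that Row plays α. In a completely mixed equilibrium, Column must be indifferent between γ and δ.
Column's expected payoff from γ is 15r + 2.5(1−r); from δ it is r + 12(1−r).
Setting these equal: 12.5r + 2.5 = −11r + 12, so r = 19/47.
Therefore Row plays β with probability 1 − 19/47 = 28/47.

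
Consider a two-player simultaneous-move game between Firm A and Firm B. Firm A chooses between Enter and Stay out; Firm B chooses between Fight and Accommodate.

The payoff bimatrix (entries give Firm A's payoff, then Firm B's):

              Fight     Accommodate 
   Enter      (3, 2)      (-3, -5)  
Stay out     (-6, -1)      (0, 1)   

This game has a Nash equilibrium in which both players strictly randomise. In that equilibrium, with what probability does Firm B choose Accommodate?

Let y be the probability that Firm B plays Fight. In a completely mixed equilibrium, Firm A must be indifferent between Enter and Stay out.
Firm A's expected payoff from Enter is 3y − 3(1−y); from Stay out it is −6y.
Setting these equal: 6y − 3 = −6y, so y = 1/4.
Therefore Firm B plays Accommodate with probability 1 − 1/4 = 3/4.

3/4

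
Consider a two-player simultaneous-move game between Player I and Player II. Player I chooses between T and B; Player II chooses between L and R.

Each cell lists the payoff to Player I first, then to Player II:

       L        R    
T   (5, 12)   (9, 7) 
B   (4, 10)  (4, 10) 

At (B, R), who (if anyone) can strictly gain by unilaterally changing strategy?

Player I at (B, R) earns 4; deviating to T yields 9 — a strict improvement.
Player II earns 10; deviating to L yields 10 — not better.
Only Player I has a strictly profitable deviation.

Player I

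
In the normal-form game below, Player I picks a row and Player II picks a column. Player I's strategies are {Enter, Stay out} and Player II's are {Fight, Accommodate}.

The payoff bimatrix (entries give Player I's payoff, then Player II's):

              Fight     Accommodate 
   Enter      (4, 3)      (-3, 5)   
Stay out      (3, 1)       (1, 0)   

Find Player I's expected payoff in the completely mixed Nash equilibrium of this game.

First find q, the probability Player II plays Fight, from Player I's indifference between Enter and Stay out: 4q − 3(1−q) = 3q + (1−q), giving q = 4/5.
Since Player I is indifferent in equilibrium, Player I's expected payoff equals the payoff from either row against (4/5, 1/5). Using Enter: 4(4/5) − 3(1/5) = 13/5.

13/5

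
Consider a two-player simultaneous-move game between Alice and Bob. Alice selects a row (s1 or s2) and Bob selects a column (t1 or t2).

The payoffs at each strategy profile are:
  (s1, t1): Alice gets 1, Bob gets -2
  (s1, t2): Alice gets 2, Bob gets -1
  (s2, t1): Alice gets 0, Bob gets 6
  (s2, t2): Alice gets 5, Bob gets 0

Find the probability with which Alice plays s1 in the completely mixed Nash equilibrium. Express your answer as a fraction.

Let x be the probability that Alice plays s1. In a completely mixed equilibrium, Bob must be indifferent between t1 and t2.
Bob's expected payoff from t1 is −2x + 6(1−x); from t2 it is −x.
Setting these equal: −8x + 6 = −x, so x = 6/7.

6/7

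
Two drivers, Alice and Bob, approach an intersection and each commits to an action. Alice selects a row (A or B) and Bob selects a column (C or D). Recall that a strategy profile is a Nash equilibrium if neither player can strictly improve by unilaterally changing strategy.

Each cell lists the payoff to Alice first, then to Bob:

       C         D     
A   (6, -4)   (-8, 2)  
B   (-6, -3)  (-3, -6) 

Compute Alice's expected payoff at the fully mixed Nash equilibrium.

First find q, the probability Bob plays C, from Alice's indifference between A and B: 6q − 8(1−q) = −6q − 3(1−q), giving q = 5/17.
Since Alice is indifferent in equilibrium, Alice's expected payoff equals the payoff from either row against (5/17, 12/17). Using A: 6(5/17) − 8(12/17) = -66/17.

-66/17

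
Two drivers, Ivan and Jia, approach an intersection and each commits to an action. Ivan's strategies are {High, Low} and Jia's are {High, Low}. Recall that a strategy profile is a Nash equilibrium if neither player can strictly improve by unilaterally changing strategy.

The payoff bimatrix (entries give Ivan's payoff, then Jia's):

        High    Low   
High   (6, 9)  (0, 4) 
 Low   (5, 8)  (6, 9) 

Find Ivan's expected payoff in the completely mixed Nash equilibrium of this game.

36/7

First find y, the probability Jia plays High, from Ivan's indifference between High and Low: 6y = 5y + 6(1−y), giving y = 6/7.
Since Ivan is indifferent in equilibrium, Ivan's expected payoff equals the payoff from either row against (6/7, 1/7). Using High: 6(6/7) = 36/7.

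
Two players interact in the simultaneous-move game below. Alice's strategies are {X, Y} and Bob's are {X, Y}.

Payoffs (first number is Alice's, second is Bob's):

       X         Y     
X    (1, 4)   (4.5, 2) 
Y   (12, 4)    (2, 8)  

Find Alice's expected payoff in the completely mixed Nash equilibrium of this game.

First find q, the probability Bob plays X, from Alice's indifference between X and Y: q + 4.5(1−q) = 12q + 2(1−q), giving q = 5/27.
Since Alice is indifferent in equilibrium, Alice's expected payoff equals the payoff from either row against (5/27, 22/27). Using X: (5/27) + 4.5(22/27) = 104/27.

104/27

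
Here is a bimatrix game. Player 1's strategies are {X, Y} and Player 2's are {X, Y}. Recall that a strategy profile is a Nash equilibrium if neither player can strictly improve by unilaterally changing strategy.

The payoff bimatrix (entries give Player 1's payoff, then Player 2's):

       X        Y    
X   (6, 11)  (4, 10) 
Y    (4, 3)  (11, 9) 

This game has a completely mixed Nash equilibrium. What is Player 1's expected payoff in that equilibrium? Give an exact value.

50/9

First find q, the probability Player 2 plays X, from Player 1's indifference between X and Y: 6q + 4(1−q) = 4q + 11(1−q), giving q = 7/9.
Since Player 1 is indifferent in equilibrium, Player 1's expected payoff equals the payoff from either row against (7/9, 2/9). Using X: 6(7/9) + 4(2/9) = 50/9.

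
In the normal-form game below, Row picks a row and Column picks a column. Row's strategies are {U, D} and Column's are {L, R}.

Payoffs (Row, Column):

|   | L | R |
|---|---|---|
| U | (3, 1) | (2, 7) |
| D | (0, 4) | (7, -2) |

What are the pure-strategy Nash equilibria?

none

(U, L): Column prefers R (7 > 1) — not an equilibrium.
(U, R): Row prefers D (7 > 2) — not an equilibrium.
(D, L): Row prefers U (3 > 0) — not an equilibrium.
(D, R): Column prefers L (4 > -2) — not an equilibrium.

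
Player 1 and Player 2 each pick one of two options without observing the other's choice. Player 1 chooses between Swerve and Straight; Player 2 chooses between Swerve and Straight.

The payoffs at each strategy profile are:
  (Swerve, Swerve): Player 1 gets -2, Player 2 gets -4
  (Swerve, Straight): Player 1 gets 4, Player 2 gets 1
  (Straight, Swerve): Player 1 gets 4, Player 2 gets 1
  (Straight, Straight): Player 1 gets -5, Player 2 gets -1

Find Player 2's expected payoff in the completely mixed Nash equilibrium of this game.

-3/7

First find x, the probability Player 1 plays Swerve, from Player 2's indifference between Swerve and Straight: −4x + (1−x) = x − (1−x), giving x = 2/7.
Since Player 2 is indifferent in equilibrium, Player 2's expected payoff equals the payoff from either column against (2/7, 5/7). Using Swerve: −4(2/7) + (5/7) = -3/7.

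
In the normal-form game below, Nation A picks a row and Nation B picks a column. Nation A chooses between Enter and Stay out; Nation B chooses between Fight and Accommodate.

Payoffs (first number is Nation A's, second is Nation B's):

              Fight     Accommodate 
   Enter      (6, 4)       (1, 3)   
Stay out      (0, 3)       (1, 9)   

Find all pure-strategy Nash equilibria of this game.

(Enter, Fight): Nation A gets 6 ≥ 0 from Stay out, and Nation B gets 4 ≥ 3 from Accommodate — Nash equilibrium.
(Enter, Accommodate): Nation B prefers Fight (4 > 3) — not an equilibrium.
(Stay out, Fight): Nation A prefers Enter (6 > 0); Nation B prefers Accommodate (9 > 3) — not an equilibrium.
(Stay out, Accommodate): Nation A gets 1 ≥ 1 from Enter, and Nation B gets 9 ≥ 3 from Fight — Nash equilibrium.

(Enter, Fight) and (Stay out, Accommodate)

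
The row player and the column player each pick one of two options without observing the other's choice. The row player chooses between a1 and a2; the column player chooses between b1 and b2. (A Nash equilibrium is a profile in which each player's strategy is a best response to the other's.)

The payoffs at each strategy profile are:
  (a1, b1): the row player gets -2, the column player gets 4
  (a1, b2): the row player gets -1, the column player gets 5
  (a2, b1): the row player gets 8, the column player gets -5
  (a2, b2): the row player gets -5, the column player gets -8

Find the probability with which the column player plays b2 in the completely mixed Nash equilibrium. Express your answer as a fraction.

5/7

Let y be the probability that the column player plays b1. In a completely mixed equilibrium, the row player must be indifferent between a1 and a2.
The row player's expected payoff from a1 is −2y − (1−y); from a2 it is 8y − 5(1−y).
Setting these equal: −y − 1 = 13y − 5, so y = 2/7.
Therefore the column player plays b2 with probability 1 − 2/7 = 5/7.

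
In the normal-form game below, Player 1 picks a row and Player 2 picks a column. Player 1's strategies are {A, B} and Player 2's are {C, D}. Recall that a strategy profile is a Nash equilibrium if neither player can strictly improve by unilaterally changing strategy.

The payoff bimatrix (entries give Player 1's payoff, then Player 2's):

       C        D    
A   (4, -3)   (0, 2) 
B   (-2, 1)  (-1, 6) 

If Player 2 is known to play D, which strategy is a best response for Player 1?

Against D, Player 1 earns 0 from A and -1 from B.
So A is the best response.

A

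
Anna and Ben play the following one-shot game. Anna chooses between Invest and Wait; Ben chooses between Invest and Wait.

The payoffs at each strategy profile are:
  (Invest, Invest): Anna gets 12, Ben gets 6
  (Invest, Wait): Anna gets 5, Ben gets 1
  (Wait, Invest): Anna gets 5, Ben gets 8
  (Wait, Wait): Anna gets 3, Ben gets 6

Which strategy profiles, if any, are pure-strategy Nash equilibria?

(Invest, Invest): Anna gets 12 ≥ 5 from Wait, and Ben gets 6 ≥ 1 from Wait — Nash equilibrium.
(Invest, Wait): Ben prefers Invest (6 > 1) — not an equilibrium.
(Wait, Invest): Anna prefers Invest (12 > 5) — not an equilibrium.
(Wait, Wait): Anna prefers Invest (5 > 3); Ben prefers Invest (8 > 6) — not an equilibrium.

(Invest, Invest)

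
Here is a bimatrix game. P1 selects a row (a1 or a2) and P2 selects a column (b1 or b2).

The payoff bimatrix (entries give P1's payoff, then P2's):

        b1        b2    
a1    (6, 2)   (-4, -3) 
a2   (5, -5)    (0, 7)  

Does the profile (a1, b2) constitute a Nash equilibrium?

No

At (a1, b2), P1 earns -4; switching to a2 would give 0, so P1 would deviate.
P2 earns -3; switching to b1 would give 2, so P2 would deviate.
Since at least one player can profitably deviate, this is not a Nash equilibrium.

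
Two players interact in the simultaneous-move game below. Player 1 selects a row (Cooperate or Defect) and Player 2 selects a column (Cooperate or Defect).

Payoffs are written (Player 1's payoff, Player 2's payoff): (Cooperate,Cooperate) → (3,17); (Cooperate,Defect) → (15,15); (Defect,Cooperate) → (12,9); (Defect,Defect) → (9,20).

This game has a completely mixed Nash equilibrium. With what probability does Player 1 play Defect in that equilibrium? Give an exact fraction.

Let p be the probability that Player 1 plays Cooperate. In a completely mixed equilibrium, Player 2 must be indifferent between Cooperate and Defect.
Player 2's expected payoff from Cooperate is 17p + 9(1−p); from Defect it is 15p + 20(1−p).
Setting these equal: 8p + 9 = −5p + 20, so p = 11/13.
Therefore Player 1 plays Defect with probability 1 − 11/13 = 2/13.

2/13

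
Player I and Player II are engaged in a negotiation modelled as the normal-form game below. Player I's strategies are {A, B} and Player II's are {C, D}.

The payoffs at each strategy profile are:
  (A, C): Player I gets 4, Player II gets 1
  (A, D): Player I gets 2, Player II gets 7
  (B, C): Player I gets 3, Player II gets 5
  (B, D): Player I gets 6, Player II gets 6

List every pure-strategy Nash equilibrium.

(A, C): Player II prefers D (7 > 1) — not an equilibrium.
(A, D): Player I prefers B (6 > 2) — not an equilibrium.
(B, C): Player I prefers A (4 > 3); Player II prefers D (6 > 5) — not an equilibrium.
(B, D): Player I gets 6 ≥ 2 from A, and Player II gets 6 ≥ 5 from C — Nash equilibrium.

(B, D)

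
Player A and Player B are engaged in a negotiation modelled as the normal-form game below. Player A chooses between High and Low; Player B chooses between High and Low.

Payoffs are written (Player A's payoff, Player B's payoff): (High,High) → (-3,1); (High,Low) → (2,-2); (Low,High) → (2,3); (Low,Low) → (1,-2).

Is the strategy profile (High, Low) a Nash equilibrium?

At (High, Low), Player A earns 2; switching to Low would give 1, so Player A has no profitable deviation.
Player B earns -2; switching to High would give 1, so Player B would deviate.
Since at least one player can profitably deviate, this is not a Nash equilibrium.

No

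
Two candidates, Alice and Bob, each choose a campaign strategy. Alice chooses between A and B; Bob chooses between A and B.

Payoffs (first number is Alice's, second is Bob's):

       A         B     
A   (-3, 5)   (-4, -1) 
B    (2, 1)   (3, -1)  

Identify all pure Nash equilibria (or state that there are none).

(A, A): Alice prefers B (2 > -3) — not an equilibrium.
(A, B): Alice prefers B (3 > -4); Bob prefers A (5 > -1) — not an equilibrium.
(B, A): Alice gets 2 ≥ -3 from A, and Bob gets 1 ≥ -1 from B — Nash equilibrium.
(B, B): Bob prefers A (1 > -1) — not an equilibrium.

(B, A)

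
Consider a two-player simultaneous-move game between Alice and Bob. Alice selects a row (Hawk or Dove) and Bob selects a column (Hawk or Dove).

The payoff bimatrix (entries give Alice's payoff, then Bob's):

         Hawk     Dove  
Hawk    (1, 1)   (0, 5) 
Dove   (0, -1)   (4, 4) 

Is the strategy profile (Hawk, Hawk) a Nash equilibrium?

At (Hawk, Hawk), Alice earns 1; switching to Dove would give 0, so Alice has no profitable deviation.
Bob earns 1; switching to Dove would give 5, so Bob would deviate.
Since at least one player can profitably deviate, this is not a Nash equilibrium.

No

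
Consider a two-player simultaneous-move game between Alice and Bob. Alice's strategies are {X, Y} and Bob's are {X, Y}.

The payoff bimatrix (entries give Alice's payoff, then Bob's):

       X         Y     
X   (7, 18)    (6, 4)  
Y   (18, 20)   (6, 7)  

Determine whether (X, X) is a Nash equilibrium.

At (X, X), Alice earns 7; switching to Y would give 18, so Alice would deviate.
Bob earns 18; switching to Y would give 4, so Bob has no profitable deviation.
Since at least one player can profitably deviate, this is not a Nash equilibrium.

No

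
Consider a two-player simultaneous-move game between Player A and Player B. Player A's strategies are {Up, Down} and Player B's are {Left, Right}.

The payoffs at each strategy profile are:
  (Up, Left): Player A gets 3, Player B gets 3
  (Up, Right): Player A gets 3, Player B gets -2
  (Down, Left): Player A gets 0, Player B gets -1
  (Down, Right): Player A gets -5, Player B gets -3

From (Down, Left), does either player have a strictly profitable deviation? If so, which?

Player A

Player A at (Down, Left) earns 0; deviating to Up yields 3 — a strict improvement.
Player B earns -1; deviating to Right yields -3 — not better.
Only Player A has a strictly profitable deviation.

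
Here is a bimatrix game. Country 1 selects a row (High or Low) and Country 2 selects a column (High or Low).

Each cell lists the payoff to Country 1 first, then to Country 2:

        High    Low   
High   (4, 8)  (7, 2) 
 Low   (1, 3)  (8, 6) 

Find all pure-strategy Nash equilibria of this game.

(High, High) and (Low, Low)

(High, High): Country 1 gets 4 ≥ 1 from Low, and Country 2 gets 8 ≥ 2 from Low — Nash equilibrium.
(High, Low): Country 1 prefers Low (8 > 7); Country 2 prefers High (8 > 2) — not an equilibrium.
(Low, High): Country 1 prefers High (4 > 1); Country 2 prefers Low (6 > 3) — not an equilibrium.
(Low, Low): Country 1 gets 8 ≥ 7 from High, and Country 2 gets 6 ≥ 3 from High — Nash equilibrium.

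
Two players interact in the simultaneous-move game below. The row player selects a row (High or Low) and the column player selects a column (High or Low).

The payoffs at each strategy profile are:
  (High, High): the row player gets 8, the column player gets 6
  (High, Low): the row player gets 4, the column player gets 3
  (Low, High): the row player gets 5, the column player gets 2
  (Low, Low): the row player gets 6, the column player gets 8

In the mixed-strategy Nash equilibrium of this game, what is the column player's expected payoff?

14/3

First find p, the probability the row player plays High, from the column player's indifference between High and Low: 6p + 2(1−p) = 3p + 8(1−p), giving p = 2/3.
Since the column player is indifferent in equilibrium, the column player's expected payoff equals the payoff from either column against (2/3, 1/3). Using High: 6(2/3) + 2(1/3) = 14/3.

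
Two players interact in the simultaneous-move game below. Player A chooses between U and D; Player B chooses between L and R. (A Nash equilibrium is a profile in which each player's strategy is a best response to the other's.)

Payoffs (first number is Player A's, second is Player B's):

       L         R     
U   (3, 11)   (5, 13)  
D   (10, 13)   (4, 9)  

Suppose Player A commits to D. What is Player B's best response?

Against D, Player B earns 13 from L and 9 from R.
So L is the best response.

L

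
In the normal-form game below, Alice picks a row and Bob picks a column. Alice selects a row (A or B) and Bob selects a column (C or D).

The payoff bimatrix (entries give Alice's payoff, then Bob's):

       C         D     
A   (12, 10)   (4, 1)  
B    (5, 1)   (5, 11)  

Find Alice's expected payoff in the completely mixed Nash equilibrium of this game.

First find q, the probability Bob plays C, from Alice's indifference between A and B: 12q + 4(1−q) = 5q + 5(1−q), giving q = 1/8.
Since Alice is indifferent in equilibrium, Alice's expected payoff equals the payoff from either row against (1/8, 7/8). Using A: 12(1/8) + 4(7/8) = 5.

5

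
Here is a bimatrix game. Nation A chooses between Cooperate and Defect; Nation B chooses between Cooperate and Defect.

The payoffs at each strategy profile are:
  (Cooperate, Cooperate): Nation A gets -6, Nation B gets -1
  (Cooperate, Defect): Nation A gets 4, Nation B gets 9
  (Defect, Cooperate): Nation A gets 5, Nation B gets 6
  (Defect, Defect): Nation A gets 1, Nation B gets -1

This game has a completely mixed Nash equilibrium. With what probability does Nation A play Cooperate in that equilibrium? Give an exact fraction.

7/17

Let r be the probability that Nation A plays Cooperate. In a completely mixed equilibrium, Nation B must be indifferent between Cooperate and Defect.
Nation B's expected payoff from Cooperate is −r + 6(1−r); from Defect it is 9r − (1−r).
Setting these equal: −7r + 6 = 10r − 1, so r = 7/17.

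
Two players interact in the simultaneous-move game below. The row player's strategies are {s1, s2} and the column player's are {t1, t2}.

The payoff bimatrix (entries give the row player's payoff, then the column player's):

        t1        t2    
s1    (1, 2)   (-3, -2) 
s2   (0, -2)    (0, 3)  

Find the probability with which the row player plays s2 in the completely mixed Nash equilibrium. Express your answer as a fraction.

4/9

Let r be the probability that the row player plays s1. In a completely mixed equilibrium, the column player must be indifferent between t1 and t2.
The column player's expected payoff from t1 is 2r − 2(1−r); from t2 it is −2r + 3(1−r).
Setting these equal: 4r − 2 = −5r + 3, so r = 5/9.
Therefore the row player plays s2 with probability 1 − 5/9 = 4/9.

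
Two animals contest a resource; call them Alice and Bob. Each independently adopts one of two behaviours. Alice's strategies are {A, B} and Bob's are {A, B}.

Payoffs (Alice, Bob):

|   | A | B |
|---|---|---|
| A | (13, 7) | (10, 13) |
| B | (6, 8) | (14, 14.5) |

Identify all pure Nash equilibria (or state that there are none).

(B, B)

(A, A): Bob prefers B (13 > 7) — not an equilibrium.
(A, B): Alice prefers B (14 > 10) — not an equilibrium.
(B, A): Alice prefers A (13 > 6); Bob prefers B (14.5 > 8) — not an equilibrium.
(B, B): Alice gets 14 ≥ 10 from A, and Bob gets 14.5 ≥ 8 from A — Nash equilibrium.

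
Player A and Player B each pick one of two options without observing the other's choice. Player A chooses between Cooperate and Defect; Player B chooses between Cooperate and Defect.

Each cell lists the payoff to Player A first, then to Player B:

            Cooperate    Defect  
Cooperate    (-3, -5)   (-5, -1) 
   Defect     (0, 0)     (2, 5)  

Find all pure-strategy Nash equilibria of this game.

(Cooperate, Cooperate): Player A prefers Defect (0 > -3); Player B prefers Defect (-1 > -5) — not an equilibrium.
(Cooperate, Defect): Player A prefers Defect (2 > -5) — not an equilibrium.
(Defect, Cooperate): Player B prefers Defect (5 > 0) — not an equilibrium.
(Defect, Defect): Player A gets 2 ≥ -5 from Cooperate, and Player B gets 5 ≥ 0 from Cooperate — Nash equilibrium.

(Defect, Defect)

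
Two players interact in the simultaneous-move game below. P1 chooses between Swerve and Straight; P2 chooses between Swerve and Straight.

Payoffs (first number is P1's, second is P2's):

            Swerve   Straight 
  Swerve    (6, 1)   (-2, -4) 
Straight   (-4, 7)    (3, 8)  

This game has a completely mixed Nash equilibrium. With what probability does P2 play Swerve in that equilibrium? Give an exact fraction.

1/3

Let y be the probability that P2 plays Swerve. In a completely mixed equilibrium, P1 must be indifferent between Swerve and Straight.
P1's expected payoff from Swerve is 6y − 2(1−y); from Straight it is −4y + 3(1−y).
Setting these equal: 8y − 2 = −7y + 3, so y = 1/3.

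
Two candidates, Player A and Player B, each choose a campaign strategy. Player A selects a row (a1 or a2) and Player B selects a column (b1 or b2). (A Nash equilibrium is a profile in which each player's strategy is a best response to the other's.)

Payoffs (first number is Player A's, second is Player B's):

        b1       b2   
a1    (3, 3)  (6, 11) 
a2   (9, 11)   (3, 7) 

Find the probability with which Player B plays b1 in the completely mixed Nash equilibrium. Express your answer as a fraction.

Let q be the probability that Player B plays b1. In a completely mixed equilibrium, Player A must be indifferent between a1 and a2.
Player A's expected payoff from a1 is 3q + 6(1−q); from a2 it is 9q + 3(1−q).
Setting these equal: −3q + 6 = 6q + 3, so q = 1/3.

1/3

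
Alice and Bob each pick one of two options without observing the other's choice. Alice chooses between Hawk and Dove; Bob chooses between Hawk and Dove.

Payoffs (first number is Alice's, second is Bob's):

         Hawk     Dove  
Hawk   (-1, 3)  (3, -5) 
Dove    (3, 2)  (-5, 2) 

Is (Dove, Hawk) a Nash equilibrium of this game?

Yes

At (Dove, Hawk), Alice earns 3; switching to Hawk would give -1, so Alice has no profitable deviation.
Bob earns 2; switching to Dove would give 2, so Bob has no profitable deviation.
Neither player can gain by a unilateral deviation, so this profile is a Nash equilibrium.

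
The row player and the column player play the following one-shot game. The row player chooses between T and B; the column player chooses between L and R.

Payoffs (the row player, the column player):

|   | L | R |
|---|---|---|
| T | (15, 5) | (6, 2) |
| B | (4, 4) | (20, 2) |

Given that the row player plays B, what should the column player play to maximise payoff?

Against B, the column player earns 4 from L and 2 from R.
So L is the best response.

L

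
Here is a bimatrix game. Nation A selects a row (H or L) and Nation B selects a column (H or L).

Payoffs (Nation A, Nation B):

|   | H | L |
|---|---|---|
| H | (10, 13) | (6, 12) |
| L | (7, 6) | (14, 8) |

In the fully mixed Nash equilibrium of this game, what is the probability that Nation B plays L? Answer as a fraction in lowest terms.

Let q be the probability that Nation B plays H. In a completely mixed equilibrium, Nation A must be indifferent between H and L.
Nation A's expected payoff from H is 10q + 6(1−q); from L it is 7q + 14(1−q).
Setting these equal: 4q + 6 = −7q + 14, so q = 8/11.
Therefore Nation B plays L with probability 1 − 8/11 = 3/11.

3/11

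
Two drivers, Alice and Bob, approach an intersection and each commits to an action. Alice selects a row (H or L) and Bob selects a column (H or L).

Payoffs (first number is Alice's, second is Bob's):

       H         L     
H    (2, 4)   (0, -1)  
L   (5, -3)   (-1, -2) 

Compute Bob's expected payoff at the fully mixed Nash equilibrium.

First find p, the probability Alice plays H, from Bob's indifference between H and L: 4p − 3(1−p) = −p − 2(1−p), giving p = 1/6.
Since Bob is indifferent in equilibrium, Bob's expected payoff equals the payoff from either column against (1/6, 5/6). Using H: 4(1/6) − 3(5/6) = -11/6.

-11/6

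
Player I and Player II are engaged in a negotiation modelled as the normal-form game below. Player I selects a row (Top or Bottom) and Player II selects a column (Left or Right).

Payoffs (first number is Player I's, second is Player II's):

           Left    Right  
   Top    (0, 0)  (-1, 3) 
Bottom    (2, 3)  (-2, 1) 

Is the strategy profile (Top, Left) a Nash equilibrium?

No

At (Top, Left), Player I earns 0; switching to Bottom would give 2, so Player I would deviate.
Player II earns 0; switching to Right would give 3, so Player II would deviate.
Since at least one player can profitably deviate, this is not a Nash equilibrium.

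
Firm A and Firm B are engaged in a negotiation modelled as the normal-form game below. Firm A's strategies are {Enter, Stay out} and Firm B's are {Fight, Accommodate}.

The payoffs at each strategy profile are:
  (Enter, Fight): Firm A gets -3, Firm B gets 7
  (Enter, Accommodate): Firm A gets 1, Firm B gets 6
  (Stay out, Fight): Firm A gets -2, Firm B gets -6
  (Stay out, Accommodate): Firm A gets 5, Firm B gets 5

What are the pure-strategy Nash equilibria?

(Enter, Fight): Firm A prefers Stay out (-2 > -3) — not an equilibrium.
(Enter, Accommodate): Firm A prefers Stay out (5 > 1); Firm B prefers Fight (7 > 6) — not an equilibrium.
(Stay out, Fight): Firm B prefers Accommodate (5 > -6) — not an equilibrium.
(Stay out, Accommodate): Firm A gets 5 ≥ 1 from Enter, and Firm B gets 5 ≥ -6 from Fight — Nash equilibrium.

(Stay out, Accommodate)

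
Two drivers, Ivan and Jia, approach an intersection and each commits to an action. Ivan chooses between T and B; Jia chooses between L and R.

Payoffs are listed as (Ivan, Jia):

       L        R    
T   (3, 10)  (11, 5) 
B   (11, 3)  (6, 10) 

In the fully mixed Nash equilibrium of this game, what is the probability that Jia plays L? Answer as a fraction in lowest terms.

5/13

Let y be the probability that Jia plays L. In a completely mixed equilibrium, Ivan must be indifferent between T and B.
Ivan's expected payoff from T is 3y + 11(1−y); from B it is 11y + 6(1−y).
Setting these equal: −8y + 11 = 5y + 6, so y = 5/13.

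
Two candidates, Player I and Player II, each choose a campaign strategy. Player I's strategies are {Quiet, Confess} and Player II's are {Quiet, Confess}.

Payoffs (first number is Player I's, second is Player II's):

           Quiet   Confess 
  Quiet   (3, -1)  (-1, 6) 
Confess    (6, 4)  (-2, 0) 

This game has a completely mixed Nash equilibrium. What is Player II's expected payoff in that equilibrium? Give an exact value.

24/11

First find x, the probability Player I plays Quiet, from Player II's indifference between Quiet and Confess: −x + 4(1−x) = 6x, giving x = 4/11.
Since Player II is indifferent in equilibrium, Player II's expected payoff equals the payoff from either column against (4/11, 7/11). Using Quiet: −(4/11) + 4(7/11) = 24/11.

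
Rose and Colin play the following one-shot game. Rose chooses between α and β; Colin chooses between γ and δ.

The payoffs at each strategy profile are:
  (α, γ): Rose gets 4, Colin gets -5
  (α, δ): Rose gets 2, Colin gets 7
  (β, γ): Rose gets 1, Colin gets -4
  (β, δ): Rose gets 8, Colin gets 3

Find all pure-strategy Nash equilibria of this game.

(α, γ): Colin prefers δ (7 > -5) — not an equilibrium.
(α, δ): Rose prefers β (8 > 2) — not an equilibrium.
(β, γ): Rose prefers α (4 > 1); Colin prefers δ (3 > -4) — not an equilibrium.
(β, δ): Rose gets 8 ≥ 2 from α, and Colin gets 3 ≥ -4 from γ — Nash equilibrium.

(β, δ)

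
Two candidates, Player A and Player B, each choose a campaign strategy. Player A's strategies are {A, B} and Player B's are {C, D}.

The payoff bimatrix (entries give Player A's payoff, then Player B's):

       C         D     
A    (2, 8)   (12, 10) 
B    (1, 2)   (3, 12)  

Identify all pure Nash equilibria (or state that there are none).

(A, D)

(A, C): Player B prefers D (10 > 8) — not an equilibrium.
(A, D): Player A gets 12 ≥ 3 from B, and Player B gets 10 ≥ 8 from C — Nash equilibrium.
(B, C): Player A prefers A (2 > 1); Player B prefers D (12 > 2) — not an equilibrium.
(B, D): Player A prefers A (12 > 3) — not an equilibrium.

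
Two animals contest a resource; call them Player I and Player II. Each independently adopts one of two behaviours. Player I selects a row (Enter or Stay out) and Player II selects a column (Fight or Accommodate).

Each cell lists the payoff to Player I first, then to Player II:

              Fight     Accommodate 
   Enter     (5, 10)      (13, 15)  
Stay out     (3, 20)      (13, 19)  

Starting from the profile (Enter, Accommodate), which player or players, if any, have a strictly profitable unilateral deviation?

Player I at (Enter, Accommodate) earns 13; deviating to Stay out yields 13 — not better.
Player II earns 15; deviating to Fight yields 10 — not better.
Neither player can strictly improve; the profile is a Nash equilibrium.

Neither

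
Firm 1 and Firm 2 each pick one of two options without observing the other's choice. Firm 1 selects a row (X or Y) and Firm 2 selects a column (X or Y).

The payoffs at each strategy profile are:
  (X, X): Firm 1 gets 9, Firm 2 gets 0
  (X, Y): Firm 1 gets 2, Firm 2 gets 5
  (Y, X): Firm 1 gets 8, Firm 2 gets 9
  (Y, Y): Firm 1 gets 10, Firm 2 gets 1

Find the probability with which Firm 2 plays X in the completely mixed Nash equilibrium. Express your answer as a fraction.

8/9

Let c be the probability that Firm 2 plays X. In a completely mixed equilibrium, Firm 1 must be indifferent between X and Y.
Firm 1's expected payoff from X is 9c + 2(1−c); from Y it is 8c + 10(1−c).
Setting these equal: 7c + 2 = −2c + 10, so c = 8/9.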